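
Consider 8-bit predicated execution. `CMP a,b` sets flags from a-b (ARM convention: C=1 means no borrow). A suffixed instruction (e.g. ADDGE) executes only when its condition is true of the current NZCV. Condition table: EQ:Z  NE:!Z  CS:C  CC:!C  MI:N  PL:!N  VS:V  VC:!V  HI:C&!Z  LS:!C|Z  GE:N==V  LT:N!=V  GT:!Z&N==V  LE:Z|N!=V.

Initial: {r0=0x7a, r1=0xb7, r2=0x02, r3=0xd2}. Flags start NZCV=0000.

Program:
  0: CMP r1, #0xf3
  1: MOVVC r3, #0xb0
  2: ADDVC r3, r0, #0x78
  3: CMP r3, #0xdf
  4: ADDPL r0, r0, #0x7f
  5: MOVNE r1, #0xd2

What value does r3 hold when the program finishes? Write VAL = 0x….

VAL = 0xf2

[0] flags=1000 → (cmp)
[1] flags=1000 VC?T → r3=0xb0
[2] flags=1000 VC?T → r3=0xf2
[3] flags=0010 → (cmp)
[4] flags=0010 PL?T → r0=0xf9
[5] flags=0010 NE?T → r1=0xd2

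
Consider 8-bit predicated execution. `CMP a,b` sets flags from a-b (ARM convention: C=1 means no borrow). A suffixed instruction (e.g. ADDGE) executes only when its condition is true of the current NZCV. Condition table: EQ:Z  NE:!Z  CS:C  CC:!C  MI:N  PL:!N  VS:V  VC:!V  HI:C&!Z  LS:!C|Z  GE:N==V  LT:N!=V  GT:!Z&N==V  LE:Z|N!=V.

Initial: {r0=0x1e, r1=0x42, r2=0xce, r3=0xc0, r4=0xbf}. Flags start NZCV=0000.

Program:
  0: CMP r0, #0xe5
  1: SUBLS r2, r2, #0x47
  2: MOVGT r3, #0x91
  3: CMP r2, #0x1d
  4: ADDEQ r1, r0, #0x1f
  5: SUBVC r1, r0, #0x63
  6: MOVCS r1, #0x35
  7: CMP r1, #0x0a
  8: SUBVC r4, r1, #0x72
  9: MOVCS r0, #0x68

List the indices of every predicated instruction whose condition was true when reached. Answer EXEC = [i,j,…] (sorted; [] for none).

0: ✓ CMP  NZCV=0000
1: ✓ SUBLS  r2←0x87
2: ✓ MOVGT  r3←0x91
3: ✓ CMP  NZCV=0011
4: · ADDEQ
5: · SUBVC
6: ✓ MOVCS  r1←0x35
7: ✓ CMP  NZCV=0010
8: ✓ SUBVC  r4←0xc3
9: ✓ MOVCS  r0←0x68

EXEC = [1,2,6,8,9]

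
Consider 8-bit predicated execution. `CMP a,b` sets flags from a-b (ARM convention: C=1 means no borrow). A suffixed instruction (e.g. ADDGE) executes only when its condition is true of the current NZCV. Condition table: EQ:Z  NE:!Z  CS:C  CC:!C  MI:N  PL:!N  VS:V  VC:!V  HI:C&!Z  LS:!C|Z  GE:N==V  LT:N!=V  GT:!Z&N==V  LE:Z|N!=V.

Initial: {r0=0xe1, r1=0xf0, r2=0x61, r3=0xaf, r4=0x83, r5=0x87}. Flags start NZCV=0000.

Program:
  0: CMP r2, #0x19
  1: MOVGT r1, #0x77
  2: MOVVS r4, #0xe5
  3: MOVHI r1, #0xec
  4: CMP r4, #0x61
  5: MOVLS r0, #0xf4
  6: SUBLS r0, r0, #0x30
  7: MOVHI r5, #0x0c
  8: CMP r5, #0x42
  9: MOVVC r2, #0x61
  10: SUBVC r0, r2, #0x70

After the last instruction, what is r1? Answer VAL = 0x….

0: ✓ CMP  NZCV=0010
1: ✓ MOVGT  r1←0x77
2: · MOVVS
3: ✓ MOVHI  r1←0xec
4: ✓ CMP  NZCV=0011
5: · MOVLS
6: · SUBLS
7: ✓ MOVHI  r5←0x0c
8: ✓ CMP  NZCV=1000
9: ✓ MOVVC  r2←0x61
10: ✓ SUBVC  r0←0xf1

VAL = 0xec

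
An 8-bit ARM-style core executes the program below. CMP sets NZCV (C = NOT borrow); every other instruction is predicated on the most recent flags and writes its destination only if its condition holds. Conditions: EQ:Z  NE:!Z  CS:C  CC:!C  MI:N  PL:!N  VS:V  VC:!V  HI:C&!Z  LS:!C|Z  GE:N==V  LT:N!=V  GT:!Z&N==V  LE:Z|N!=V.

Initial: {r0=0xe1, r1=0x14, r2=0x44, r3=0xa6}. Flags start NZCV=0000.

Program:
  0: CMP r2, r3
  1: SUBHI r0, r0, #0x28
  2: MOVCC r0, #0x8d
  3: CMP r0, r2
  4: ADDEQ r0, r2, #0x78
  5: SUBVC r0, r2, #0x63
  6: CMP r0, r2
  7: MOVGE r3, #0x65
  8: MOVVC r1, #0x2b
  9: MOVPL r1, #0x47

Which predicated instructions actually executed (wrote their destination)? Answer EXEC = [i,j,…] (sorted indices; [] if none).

EXEC = [2,9]

0: ✓ CMP  NZCV=1001
1: · SUBHI
2: ✓ MOVCC  r0←0x8d
3: ✓ CMP  NZCV=0011
4: · ADDEQ
5: · SUBVC
6: ✓ CMP  NZCV=0011
7: · MOVGE
8: · MOVVC
9: ✓ MOVPL  r1←0x47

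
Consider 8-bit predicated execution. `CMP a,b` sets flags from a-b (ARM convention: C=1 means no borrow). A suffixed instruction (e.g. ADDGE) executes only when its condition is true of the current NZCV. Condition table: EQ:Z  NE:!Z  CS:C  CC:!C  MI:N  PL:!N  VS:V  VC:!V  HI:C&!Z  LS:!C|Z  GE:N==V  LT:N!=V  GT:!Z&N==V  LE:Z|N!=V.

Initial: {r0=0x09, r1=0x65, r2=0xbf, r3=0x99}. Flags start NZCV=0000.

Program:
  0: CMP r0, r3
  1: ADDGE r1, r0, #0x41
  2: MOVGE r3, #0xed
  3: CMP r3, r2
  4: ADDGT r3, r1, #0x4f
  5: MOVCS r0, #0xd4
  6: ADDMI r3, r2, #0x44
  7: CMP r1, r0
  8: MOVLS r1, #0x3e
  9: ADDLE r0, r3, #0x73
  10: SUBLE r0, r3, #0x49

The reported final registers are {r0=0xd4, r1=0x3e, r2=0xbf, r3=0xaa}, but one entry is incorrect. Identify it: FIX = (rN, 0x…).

[0] flags=0000 → (cmp)
[1] flags=0000 GE?T → r1=0x4a
[2] flags=0000 GE?T → r3=0xed
[3] flags=0010 → (cmp)
[4] flags=0010 GT?T → r3=0x99
[5] flags=0010 CS?T → r0=0xd4
[6] flags=0010 MI?F → skip
[7] flags=0000 → (cmp)
[8] flags=0000 LS?T → r1=0x3e
[9] flags=0000 LE?F → skip
[10] flags=0000 LE?F → skip

FIX = (r3, 0x99)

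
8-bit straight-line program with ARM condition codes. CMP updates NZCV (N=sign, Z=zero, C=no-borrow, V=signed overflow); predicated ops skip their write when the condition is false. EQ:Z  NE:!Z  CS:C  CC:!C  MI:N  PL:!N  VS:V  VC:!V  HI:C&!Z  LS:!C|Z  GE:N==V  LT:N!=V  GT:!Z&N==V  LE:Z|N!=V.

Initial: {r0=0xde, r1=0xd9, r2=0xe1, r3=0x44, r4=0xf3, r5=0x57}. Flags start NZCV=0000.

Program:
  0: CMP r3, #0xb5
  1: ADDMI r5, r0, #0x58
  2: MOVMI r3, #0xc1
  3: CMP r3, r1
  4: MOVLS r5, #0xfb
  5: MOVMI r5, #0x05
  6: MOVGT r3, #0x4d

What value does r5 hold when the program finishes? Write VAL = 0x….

[0] flags=1001 → (cmp)
[1] flags=1001 MI?T → r5=0x36
[2] flags=1001 MI?T → r3=0xc1
[3] flags=1000 → (cmp)
[4] flags=1000 LS?T → r5=0xfb
[5] flags=1000 MI?T → r5=0x05
[6] flags=1000 GT?F → skip

VAL = 0x05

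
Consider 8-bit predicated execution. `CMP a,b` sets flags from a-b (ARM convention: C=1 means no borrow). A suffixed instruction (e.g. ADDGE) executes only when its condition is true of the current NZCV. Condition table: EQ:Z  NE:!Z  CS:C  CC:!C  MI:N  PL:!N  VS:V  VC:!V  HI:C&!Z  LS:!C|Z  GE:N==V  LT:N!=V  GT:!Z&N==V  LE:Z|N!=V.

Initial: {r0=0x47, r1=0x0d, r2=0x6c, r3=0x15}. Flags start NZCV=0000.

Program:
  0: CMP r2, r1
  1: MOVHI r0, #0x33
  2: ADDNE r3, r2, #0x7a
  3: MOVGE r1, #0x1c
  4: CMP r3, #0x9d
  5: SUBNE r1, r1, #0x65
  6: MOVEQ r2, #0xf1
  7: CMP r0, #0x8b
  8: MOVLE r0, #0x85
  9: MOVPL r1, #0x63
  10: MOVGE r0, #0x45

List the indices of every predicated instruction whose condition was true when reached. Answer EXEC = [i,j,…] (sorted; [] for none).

0: ✓ CMP  NZCV=0010
1: ✓ MOVHI  r0←0x33
2: ✓ ADDNE  r3←0xe6
3: ✓ MOVGE  r1←0x1c
4: ✓ CMP  NZCV=0010
5: ✓ SUBNE  r1←0xb7
6: · MOVEQ
7: ✓ CMP  NZCV=1001
8: · MOVLE
9: · MOVPL
10: ✓ MOVGE  r0←0x45

EXEC = [1,2,3,5,10]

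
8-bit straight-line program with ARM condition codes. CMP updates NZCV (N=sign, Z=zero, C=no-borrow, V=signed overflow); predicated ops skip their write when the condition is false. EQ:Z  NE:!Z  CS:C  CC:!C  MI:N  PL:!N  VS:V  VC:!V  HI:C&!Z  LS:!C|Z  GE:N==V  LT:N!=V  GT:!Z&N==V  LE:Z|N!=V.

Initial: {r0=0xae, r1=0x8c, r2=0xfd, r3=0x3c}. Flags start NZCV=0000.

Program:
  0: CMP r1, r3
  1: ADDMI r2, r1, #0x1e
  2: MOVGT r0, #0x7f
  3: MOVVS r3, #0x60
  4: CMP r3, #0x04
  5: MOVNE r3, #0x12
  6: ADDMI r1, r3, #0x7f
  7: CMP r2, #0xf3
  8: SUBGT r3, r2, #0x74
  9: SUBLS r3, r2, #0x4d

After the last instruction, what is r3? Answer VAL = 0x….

VAL = 0x89

[0] flags=0011 → (cmp)
[1] flags=0011 MI?F → skip
[2] flags=0011 GT?F → skip
[3] flags=0011 VS?T → r3=0x60
[4] flags=0010 → (cmp)
[5] flags=0010 NE?T → r3=0x12
[6] flags=0010 MI?F → skip
[7] flags=0010 → (cmp)
[8] flags=0010 GT?T → r3=0x89
[9] flags=0010 LS?F → skip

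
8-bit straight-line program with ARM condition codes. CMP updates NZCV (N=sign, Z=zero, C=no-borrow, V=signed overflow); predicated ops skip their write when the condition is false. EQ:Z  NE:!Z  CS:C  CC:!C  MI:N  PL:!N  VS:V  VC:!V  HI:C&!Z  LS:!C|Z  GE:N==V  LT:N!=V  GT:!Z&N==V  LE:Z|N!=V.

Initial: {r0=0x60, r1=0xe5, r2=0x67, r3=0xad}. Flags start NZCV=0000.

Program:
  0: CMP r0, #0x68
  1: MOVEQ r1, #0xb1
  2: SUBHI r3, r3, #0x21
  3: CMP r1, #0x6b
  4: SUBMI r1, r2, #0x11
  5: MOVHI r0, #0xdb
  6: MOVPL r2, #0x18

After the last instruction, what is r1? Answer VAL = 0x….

0: ✓ CMP  NZCV=1000
1: · MOVEQ
2: · SUBHI
3: ✓ CMP  NZCV=0011
4: · SUBMI
5: ✓ MOVHI  r0←0xdb
6: ✓ MOVPL  r2←0x18

VAL = 0xe5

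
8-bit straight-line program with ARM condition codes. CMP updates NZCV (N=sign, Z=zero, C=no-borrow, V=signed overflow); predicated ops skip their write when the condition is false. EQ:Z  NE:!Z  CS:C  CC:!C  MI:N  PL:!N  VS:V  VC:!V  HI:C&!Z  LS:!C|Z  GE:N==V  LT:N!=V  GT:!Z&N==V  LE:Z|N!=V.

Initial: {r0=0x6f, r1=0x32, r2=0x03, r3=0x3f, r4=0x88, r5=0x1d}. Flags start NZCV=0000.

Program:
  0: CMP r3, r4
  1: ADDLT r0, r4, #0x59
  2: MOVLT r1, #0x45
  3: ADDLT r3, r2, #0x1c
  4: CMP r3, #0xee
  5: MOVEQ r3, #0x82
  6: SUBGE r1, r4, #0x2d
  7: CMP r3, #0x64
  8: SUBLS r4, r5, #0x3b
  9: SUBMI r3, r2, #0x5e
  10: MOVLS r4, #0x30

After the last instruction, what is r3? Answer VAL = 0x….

0: ✓ CMP  NZCV=1001
1: · ADDLT
2: · MOVLT
3: · ADDLT
4: ✓ CMP  NZCV=0000
5: · MOVEQ
6: ✓ SUBGE  r1←0x5b
7: ✓ CMP  NZCV=1000
8: ✓ SUBLS  r4←0xe2
9: ✓ SUBMI  r3←0xa5
10: ✓ MOVLS  r4←0x30

VAL = 0xa5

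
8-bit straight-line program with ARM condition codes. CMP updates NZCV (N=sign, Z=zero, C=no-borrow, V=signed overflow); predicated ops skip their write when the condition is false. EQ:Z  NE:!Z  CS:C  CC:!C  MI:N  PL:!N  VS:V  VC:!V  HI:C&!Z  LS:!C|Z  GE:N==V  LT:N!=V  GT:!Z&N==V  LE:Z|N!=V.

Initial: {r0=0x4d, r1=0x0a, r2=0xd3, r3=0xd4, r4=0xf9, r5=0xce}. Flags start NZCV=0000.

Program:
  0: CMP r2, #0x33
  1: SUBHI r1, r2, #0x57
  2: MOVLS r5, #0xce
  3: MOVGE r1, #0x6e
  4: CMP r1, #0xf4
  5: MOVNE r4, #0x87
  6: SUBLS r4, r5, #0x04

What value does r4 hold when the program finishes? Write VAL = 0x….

[0] flags=1010 → (cmp)
[1] flags=1010 HI?T → r1=0x7c
[2] flags=1010 LS?F → skip
[3] flags=1010 GE?F → skip
[4] flags=1001 → (cmp)
[5] flags=1001 NE?T → r4=0x87
[6] flags=1001 LS?T → r4=0xca

VAL = 0xca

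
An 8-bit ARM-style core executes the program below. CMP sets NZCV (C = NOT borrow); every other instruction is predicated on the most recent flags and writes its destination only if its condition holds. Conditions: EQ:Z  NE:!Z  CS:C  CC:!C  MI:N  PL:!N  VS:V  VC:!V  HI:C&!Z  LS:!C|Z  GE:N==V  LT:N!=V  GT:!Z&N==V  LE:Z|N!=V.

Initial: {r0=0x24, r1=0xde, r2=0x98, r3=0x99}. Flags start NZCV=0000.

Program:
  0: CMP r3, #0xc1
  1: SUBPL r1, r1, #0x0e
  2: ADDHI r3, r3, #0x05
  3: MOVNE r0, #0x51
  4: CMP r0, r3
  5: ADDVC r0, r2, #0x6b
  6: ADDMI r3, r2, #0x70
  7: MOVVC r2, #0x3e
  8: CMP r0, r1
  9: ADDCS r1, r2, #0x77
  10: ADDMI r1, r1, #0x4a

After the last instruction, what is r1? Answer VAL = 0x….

[0] flags=1000 → (cmp)
[1] flags=1000 PL?F → skip
[2] flags=1000 HI?F → skip
[3] flags=1000 NE?T → r0=0x51
[4] flags=1001 → (cmp)
[5] flags=1001 VC?F → skip
[6] flags=1001 MI?T → r3=0x08
[7] flags=1001 VC?F → skip
[8] flags=0000 → (cmp)
[9] flags=0000 CS?F → skip
[10] flags=0000 MI?F → skip

VAL = 0xde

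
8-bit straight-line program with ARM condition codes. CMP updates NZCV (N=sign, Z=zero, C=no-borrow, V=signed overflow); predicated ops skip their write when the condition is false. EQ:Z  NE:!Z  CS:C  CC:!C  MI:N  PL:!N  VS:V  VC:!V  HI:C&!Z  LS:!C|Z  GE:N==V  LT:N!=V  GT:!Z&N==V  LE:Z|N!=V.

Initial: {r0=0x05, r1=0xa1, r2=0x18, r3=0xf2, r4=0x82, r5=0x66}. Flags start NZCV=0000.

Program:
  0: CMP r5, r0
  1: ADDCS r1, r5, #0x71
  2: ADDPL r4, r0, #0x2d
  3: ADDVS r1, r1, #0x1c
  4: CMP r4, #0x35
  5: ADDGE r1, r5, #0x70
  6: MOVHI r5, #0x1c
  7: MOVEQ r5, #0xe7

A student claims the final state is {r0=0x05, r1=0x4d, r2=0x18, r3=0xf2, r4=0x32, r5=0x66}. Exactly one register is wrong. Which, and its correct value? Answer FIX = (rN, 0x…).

FIX = (r1, 0xd7)

[0] flags=0010 → (cmp)
[1] flags=0010 CS?T → r1=0xd7
[2] flags=0010 PL?T → r4=0x32
[3] flags=0010 VS?F → skip
[4] flags=1000 → (cmp)
[5] flags=1000 GE?F → skip
[6] flags=1000 HI?F → skip
[7] flags=1000 EQ?F → skip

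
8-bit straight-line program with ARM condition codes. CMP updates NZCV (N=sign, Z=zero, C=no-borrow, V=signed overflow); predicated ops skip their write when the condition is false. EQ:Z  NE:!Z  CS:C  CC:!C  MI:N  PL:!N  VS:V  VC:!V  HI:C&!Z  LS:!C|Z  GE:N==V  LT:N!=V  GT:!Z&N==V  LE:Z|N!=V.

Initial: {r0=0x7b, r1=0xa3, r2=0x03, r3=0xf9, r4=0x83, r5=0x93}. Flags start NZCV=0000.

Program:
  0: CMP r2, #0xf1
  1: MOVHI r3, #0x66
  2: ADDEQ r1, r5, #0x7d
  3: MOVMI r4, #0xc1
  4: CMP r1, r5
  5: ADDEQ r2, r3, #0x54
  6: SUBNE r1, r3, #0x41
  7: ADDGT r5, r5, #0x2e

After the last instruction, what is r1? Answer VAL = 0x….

[0] flags=0000 → (cmp)
[1] flags=0000 HI?F → skip
[2] flags=0000 EQ?F → skip
[3] flags=0000 MI?F → skip
[4] flags=0010 → (cmp)
[5] flags=0010 EQ?F → skip
[6] flags=0010 NE?T → r1=0xb8
[7] flags=0010 GT?T → r5=0xc1

VAL = 0xb8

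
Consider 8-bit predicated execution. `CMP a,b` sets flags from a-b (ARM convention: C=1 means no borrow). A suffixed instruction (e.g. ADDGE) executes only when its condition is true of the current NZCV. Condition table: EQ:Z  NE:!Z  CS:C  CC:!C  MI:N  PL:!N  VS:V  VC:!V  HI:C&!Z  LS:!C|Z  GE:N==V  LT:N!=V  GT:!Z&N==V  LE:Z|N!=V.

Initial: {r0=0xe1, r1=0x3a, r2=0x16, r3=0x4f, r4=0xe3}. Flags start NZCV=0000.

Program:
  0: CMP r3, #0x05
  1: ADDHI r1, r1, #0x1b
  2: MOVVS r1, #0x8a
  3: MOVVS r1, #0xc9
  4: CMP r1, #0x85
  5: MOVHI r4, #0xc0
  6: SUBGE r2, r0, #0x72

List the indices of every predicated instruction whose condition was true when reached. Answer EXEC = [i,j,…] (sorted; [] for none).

EXEC = [1,6]

0: ✓ CMP  NZCV=0010
1: ✓ ADDHI  r1←0x55
2: · MOVVS
3: · MOVVS
4: ✓ CMP  NZCV=1001
5: · MOVHI
6: ✓ SUBGE  r2←0x6f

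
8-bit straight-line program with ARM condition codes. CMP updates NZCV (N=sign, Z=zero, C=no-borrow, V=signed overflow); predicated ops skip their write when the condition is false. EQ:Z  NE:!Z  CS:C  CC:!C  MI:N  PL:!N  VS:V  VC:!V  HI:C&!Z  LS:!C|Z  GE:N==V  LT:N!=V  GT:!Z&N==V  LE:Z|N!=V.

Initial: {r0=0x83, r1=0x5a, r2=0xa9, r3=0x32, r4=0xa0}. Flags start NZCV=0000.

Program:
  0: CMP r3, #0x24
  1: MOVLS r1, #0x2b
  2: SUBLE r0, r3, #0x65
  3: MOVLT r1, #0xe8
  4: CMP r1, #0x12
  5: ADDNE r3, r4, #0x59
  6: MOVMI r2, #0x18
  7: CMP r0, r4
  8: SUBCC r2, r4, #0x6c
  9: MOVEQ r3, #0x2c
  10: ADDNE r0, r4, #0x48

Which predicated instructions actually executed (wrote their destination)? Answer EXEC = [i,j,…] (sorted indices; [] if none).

EXEC = [5,8,10]

0: ✓ CMP  NZCV=0010
1: · MOVLS
2: · SUBLE
3: · MOVLT
4: ✓ CMP  NZCV=0010
5: ✓ ADDNE  r3←0xf9
6: · MOVMI
7: ✓ CMP  NZCV=1000
8: ✓ SUBCC  r2←0x34
9: · MOVEQ
10: ✓ ADDNE  r0←0xe8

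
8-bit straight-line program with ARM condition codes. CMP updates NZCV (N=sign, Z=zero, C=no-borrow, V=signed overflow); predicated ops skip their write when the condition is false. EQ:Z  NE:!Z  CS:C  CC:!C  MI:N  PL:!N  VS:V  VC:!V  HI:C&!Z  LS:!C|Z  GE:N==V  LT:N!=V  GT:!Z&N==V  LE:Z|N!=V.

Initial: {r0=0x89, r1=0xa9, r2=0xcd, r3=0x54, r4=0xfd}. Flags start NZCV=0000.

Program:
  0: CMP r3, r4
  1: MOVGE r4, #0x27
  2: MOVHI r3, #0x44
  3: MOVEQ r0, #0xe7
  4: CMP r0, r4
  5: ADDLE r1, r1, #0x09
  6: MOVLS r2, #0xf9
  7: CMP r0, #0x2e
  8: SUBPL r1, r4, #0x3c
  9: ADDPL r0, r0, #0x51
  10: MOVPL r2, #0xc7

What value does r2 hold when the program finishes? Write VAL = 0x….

0: ✓ CMP  NZCV=0000
1: ✓ MOVGE  r4←0x27
2: · MOVHI
3: · MOVEQ
4: ✓ CMP  NZCV=0011
5: ✓ ADDLE  r1←0xb2
6: · MOVLS
7: ✓ CMP  NZCV=0011
8: ✓ SUBPL  r1←0xeb
9: ✓ ADDPL  r0←0xda
10: ✓ MOVPL  r2←0xc7

VAL = 0xc7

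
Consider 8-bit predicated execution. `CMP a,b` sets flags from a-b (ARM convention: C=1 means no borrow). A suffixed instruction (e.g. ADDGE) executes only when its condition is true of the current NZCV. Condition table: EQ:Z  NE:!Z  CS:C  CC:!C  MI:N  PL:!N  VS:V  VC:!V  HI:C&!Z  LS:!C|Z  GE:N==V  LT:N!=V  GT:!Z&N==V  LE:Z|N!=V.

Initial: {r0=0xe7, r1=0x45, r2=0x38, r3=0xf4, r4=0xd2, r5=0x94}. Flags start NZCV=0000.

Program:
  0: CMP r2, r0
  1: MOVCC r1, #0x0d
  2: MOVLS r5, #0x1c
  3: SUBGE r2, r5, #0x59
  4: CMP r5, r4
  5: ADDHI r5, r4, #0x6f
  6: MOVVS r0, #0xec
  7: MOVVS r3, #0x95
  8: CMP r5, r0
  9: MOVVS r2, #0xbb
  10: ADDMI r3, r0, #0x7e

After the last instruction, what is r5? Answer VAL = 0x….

[0] flags=0000 → (cmp)
[1] flags=0000 CC?T → r1=0x0d
[2] flags=0000 LS?T → r5=0x1c
[3] flags=0000 GE?T → r2=0xc3
[4] flags=0000 → (cmp)
[5] flags=0000 HI?F → skip
[6] flags=0000 VS?F → skip
[7] flags=0000 VS?F → skip
[8] flags=0000 → (cmp)
[9] flags=0000 VS?F → skip
[10] flags=0000 MI?F → skip

VAL = 0x1c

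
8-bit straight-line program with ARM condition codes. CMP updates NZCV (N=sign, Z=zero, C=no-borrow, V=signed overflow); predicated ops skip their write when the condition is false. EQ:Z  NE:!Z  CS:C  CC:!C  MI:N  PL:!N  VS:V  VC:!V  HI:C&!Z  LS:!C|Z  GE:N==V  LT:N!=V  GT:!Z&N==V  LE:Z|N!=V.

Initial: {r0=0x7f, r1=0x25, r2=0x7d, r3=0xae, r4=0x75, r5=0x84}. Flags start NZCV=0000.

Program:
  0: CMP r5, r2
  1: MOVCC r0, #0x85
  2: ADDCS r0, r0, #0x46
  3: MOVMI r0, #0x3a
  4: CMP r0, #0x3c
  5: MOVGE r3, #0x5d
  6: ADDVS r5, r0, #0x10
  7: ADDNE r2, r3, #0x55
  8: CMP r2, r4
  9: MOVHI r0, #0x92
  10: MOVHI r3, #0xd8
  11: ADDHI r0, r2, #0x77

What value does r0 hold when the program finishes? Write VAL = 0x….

VAL = 0xc5

[0] flags=0011 → (cmp)
[1] flags=0011 CC?F → skip
[2] flags=0011 CS?T → r0=0xc5
[3] flags=0011 MI?F → skip
[4] flags=1010 → (cmp)
[5] flags=1010 GE?F → skip
[6] flags=1010 VS?F → skip
[7] flags=1010 NE?T → r2=0x03
[8] flags=1000 → (cmp)
[9] flags=1000 HI?F → skip
[10] flags=1000 HI?F → skip
[11] flags=1000 HI?F → skip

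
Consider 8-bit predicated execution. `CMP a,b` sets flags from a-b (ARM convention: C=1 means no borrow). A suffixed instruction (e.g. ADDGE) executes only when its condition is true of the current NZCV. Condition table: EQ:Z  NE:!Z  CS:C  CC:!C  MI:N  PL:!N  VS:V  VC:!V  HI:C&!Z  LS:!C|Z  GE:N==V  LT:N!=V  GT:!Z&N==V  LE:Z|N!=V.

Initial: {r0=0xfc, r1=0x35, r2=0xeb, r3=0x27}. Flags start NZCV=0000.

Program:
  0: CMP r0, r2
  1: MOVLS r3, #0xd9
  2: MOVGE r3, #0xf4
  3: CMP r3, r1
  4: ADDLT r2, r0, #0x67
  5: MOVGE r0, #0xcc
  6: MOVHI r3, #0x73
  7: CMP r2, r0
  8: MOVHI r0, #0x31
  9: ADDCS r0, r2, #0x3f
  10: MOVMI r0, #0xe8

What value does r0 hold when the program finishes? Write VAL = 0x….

VAL = 0xfc

0: ✓ CMP  NZCV=0010
1: · MOVLS
2: ✓ MOVGE  r3←0xf4
3: ✓ CMP  NZCV=1010
4: ✓ ADDLT  r2←0x63
5: · MOVGE
6: ✓ MOVHI  r3←0x73
7: ✓ CMP  NZCV=0000
8: · MOVHI
9: · ADDCS
10: · MOVMI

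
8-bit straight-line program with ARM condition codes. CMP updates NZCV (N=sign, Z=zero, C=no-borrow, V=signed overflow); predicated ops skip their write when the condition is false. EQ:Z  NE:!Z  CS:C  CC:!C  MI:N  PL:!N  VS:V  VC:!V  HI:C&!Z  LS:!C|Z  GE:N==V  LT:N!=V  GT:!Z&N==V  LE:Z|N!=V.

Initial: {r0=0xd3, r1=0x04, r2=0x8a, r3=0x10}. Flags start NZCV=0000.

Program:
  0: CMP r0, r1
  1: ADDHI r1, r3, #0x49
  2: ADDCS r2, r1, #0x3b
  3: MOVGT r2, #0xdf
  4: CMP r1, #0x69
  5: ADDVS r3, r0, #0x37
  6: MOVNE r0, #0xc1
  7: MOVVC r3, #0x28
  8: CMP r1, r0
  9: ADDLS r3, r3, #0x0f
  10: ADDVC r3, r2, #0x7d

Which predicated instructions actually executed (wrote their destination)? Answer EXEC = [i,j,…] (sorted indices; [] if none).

EXEC = [1,2,6,7,9]

[0] flags=1010 → (cmp)
[1] flags=1010 HI?T → r1=0x59
[2] flags=1010 CS?T → r2=0x94
[3] flags=1010 GT?F → skip
[4] flags=1000 → (cmp)
[5] flags=1000 VS?F → skip
[6] flags=1000 NE?T → r0=0xc1
[7] flags=1000 VC?T → r3=0x28
[8] flags=1001 → (cmp)
[9] flags=1001 LS?T → r3=0x37
[10] flags=1001 VC?F → skip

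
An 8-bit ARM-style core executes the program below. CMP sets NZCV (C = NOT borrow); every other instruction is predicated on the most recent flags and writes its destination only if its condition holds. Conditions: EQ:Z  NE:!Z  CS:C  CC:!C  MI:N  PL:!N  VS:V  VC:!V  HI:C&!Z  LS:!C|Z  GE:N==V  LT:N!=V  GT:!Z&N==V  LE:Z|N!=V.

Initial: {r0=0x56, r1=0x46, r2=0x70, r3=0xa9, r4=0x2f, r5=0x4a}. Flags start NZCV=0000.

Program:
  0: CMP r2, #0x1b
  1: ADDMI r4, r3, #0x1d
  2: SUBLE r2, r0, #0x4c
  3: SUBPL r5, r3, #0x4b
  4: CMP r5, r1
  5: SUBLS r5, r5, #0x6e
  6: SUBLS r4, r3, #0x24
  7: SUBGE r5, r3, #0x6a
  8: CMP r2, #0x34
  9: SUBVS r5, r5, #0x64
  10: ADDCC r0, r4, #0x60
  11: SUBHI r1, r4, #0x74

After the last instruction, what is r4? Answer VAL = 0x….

VAL = 0x2f

0: ✓ CMP  NZCV=0010
1: · ADDMI
2: · SUBLE
3: ✓ SUBPL  r5←0x5e
4: ✓ CMP  NZCV=0010
5: · SUBLS
6: · SUBLS
7: ✓ SUBGE  r5←0x3f
8: ✓ CMP  NZCV=0010
9: · SUBVS
10: · ADDCC
11: ✓ SUBHI  r1←0xbb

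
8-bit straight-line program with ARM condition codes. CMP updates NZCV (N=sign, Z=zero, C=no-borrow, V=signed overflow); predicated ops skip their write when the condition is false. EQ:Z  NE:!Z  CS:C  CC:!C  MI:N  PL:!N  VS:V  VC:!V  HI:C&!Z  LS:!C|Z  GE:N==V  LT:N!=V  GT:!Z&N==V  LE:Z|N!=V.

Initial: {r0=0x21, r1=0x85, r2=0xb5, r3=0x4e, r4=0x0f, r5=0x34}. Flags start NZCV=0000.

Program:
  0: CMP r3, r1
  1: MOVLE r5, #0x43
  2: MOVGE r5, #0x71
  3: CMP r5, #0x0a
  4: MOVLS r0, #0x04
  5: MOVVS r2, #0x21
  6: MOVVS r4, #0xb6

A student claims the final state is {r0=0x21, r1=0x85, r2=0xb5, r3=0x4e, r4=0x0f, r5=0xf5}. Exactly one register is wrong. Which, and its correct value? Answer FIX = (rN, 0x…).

0: ✓ CMP  NZCV=1001
1: · MOVLE
2: ✓ MOVGE  r5←0x71
3: ✓ CMP  NZCV=0010
4: · MOVLS
5: · MOVVS
6: · MOVVS

FIX = (r5, 0x71)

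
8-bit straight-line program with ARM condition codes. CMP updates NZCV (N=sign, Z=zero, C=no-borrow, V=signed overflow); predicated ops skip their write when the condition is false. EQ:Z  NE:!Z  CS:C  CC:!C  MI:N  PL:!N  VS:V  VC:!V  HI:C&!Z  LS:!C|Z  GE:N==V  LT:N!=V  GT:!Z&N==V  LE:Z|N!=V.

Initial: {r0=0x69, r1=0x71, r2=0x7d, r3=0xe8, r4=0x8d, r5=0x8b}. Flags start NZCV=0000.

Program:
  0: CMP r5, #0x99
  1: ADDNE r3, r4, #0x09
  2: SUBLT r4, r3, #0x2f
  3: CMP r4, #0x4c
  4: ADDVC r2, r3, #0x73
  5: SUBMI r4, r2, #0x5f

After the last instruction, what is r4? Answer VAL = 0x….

[0] flags=1000 → (cmp)
[1] flags=1000 NE?T → r3=0x96
[2] flags=1000 LT?T → r4=0x67
[3] flags=0010 → (cmp)
[4] flags=0010 VC?T → r2=0x09
[5] flags=0010 MI?F → skip

VAL = 0x67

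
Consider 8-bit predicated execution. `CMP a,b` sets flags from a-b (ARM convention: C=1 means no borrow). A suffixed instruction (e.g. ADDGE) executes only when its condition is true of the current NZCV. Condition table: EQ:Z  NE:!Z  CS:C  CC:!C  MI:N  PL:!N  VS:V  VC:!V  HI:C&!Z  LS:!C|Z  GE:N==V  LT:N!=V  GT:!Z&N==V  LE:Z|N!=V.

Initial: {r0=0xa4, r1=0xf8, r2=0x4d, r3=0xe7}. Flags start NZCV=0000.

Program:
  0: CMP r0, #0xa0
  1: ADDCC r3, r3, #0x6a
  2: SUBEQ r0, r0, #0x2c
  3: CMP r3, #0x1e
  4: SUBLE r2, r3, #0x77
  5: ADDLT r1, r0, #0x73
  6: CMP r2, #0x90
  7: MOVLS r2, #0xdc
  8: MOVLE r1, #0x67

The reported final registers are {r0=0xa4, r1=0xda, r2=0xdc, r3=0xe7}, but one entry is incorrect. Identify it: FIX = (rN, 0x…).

0: ✓ CMP  NZCV=0010
1: · ADDCC
2: · SUBEQ
3: ✓ CMP  NZCV=1010
4: ✓ SUBLE  r2←0x70
5: ✓ ADDLT  r1←0x17
6: ✓ CMP  NZCV=1001
7: ✓ MOVLS  r2←0xdc
8: · MOVLE

FIX = (r1, 0x17)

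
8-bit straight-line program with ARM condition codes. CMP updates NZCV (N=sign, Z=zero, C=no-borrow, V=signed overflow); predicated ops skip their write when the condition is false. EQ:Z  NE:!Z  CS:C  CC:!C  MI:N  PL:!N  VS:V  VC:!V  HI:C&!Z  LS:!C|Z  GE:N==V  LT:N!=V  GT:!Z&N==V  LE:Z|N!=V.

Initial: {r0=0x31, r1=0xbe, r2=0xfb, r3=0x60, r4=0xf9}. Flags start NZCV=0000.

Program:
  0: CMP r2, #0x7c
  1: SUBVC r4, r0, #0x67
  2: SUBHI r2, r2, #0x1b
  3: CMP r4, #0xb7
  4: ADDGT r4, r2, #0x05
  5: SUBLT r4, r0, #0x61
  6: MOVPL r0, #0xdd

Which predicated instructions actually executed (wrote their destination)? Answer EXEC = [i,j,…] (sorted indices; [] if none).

[0] flags=0011 → (cmp)
[1] flags=0011 VC?F → skip
[2] flags=0011 HI?T → r2=0xe0
[3] flags=0010 → (cmp)
[4] flags=0010 GT?T → r4=0xe5
[5] flags=0010 LT?F → skip
[6] flags=0010 PL?T → r0=0xdd

EXEC = [2,4,6]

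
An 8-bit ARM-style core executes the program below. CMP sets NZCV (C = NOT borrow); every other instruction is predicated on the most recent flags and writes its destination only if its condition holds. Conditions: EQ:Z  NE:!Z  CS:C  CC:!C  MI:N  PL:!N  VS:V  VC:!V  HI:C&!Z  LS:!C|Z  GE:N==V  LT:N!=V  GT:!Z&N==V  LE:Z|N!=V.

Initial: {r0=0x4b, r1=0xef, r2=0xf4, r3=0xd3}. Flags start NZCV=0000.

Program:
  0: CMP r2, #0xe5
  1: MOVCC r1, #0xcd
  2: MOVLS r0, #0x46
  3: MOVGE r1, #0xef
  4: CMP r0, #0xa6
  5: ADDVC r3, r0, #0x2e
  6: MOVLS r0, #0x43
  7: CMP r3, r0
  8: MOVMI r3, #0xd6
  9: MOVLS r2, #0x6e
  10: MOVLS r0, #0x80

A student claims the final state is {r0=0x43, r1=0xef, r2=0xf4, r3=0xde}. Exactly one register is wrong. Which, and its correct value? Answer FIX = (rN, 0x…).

FIX = (r3, 0xd6)

0: ✓ CMP  NZCV=0010
1: · MOVCC
2: · MOVLS
3: ✓ MOVGE  r1←0xef
4: ✓ CMP  NZCV=1001
5: · ADDVC
6: ✓ MOVLS  r0←0x43
7: ✓ CMP  NZCV=1010
8: ✓ MOVMI  r3←0xd6
9: · MOVLS
10: · MOVLS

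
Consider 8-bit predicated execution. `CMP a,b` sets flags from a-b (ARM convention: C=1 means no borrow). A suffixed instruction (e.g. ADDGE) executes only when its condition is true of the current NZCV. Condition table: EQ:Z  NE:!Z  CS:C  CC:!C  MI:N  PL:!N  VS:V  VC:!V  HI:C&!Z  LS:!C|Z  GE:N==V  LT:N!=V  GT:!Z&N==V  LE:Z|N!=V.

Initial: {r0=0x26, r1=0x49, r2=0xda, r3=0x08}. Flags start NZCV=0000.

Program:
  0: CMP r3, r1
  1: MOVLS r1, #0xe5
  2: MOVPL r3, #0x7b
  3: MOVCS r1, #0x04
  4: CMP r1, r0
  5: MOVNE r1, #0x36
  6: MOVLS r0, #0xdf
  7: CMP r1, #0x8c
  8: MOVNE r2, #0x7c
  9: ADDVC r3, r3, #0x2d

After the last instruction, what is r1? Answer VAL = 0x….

0: ✓ CMP  NZCV=1000
1: ✓ MOVLS  r1←0xe5
2: · MOVPL
3: · MOVCS
4: ✓ CMP  NZCV=1010
5: ✓ MOVNE  r1←0x36
6: · MOVLS
7: ✓ CMP  NZCV=1001
8: ✓ MOVNE  r2←0x7c
9: · ADDVC

VAL = 0x36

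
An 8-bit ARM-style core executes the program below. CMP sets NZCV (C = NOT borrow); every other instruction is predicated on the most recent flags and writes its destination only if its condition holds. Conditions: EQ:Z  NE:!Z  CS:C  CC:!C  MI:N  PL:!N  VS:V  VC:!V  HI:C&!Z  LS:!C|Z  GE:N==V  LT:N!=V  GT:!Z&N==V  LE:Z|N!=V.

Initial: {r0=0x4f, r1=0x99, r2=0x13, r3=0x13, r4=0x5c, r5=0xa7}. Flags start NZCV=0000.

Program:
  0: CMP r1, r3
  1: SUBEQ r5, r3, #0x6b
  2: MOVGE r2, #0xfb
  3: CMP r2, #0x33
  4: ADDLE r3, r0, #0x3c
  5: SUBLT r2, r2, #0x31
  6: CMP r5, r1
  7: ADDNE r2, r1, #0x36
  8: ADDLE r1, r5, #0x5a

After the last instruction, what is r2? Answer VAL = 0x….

0: ✓ CMP  NZCV=1010
1: · SUBEQ
2: · MOVGE
3: ✓ CMP  NZCV=1000
4: ✓ ADDLE  r3←0x8b
5: ✓ SUBLT  r2←0xe2
6: ✓ CMP  NZCV=0010
7: ✓ ADDNE  r2←0xcf
8: · ADDLE

VAL = 0xcf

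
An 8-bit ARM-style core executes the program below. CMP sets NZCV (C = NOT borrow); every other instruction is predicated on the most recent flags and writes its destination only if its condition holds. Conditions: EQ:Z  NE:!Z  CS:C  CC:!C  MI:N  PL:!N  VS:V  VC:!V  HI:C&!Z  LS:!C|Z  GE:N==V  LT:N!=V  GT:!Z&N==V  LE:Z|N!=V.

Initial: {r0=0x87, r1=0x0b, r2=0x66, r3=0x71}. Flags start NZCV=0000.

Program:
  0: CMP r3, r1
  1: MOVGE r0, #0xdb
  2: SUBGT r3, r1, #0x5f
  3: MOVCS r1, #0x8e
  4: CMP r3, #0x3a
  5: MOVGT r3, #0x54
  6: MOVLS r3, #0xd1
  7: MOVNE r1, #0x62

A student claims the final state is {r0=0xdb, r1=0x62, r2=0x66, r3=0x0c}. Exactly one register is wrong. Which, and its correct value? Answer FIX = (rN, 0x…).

0: ✓ CMP  NZCV=0010
1: ✓ MOVGE  r0←0xdb
2: ✓ SUBGT  r3←0xac
3: ✓ MOVCS  r1←0x8e
4: ✓ CMP  NZCV=0011
5: · MOVGT
6: · MOVLS
7: ✓ MOVNE  r1←0x62

FIX = (r3, 0xac)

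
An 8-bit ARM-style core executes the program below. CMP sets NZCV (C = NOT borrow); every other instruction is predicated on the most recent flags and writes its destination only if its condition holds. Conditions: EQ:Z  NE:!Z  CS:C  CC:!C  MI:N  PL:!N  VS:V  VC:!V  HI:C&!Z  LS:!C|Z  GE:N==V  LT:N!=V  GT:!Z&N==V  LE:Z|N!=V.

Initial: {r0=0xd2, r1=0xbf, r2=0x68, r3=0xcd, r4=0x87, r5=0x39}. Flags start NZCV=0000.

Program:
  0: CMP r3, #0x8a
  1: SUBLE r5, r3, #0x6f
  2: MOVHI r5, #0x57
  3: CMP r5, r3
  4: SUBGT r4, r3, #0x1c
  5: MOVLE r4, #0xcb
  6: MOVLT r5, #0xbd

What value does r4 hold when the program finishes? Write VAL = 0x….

[0] flags=0010 → (cmp)
[1] flags=0010 LE?F → skip
[2] flags=0010 HI?T → r5=0x57
[3] flags=1001 → (cmp)
[4] flags=1001 GT?T → r4=0xb1
[5] flags=1001 LE?F → skip
[6] flags=1001 LT?F → skip

VAL = 0xb1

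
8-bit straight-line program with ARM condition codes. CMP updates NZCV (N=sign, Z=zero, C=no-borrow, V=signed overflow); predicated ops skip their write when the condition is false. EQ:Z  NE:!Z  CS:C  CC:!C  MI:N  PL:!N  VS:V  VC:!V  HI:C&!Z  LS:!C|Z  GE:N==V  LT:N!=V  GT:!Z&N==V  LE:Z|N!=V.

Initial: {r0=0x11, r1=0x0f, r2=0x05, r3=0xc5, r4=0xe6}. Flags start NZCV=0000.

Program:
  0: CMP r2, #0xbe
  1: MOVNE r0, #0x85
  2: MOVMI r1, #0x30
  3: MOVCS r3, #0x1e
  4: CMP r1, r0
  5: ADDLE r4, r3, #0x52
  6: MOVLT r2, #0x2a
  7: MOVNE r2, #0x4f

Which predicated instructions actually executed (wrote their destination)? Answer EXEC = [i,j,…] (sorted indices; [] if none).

0: ✓ CMP  NZCV=0000
1: ✓ MOVNE  r0←0x85
2: · MOVMI
3: · MOVCS
4: ✓ CMP  NZCV=1001
5: · ADDLE
6: · MOVLT
7: ✓ MOVNE  r2←0x4f

EXEC = [1,7]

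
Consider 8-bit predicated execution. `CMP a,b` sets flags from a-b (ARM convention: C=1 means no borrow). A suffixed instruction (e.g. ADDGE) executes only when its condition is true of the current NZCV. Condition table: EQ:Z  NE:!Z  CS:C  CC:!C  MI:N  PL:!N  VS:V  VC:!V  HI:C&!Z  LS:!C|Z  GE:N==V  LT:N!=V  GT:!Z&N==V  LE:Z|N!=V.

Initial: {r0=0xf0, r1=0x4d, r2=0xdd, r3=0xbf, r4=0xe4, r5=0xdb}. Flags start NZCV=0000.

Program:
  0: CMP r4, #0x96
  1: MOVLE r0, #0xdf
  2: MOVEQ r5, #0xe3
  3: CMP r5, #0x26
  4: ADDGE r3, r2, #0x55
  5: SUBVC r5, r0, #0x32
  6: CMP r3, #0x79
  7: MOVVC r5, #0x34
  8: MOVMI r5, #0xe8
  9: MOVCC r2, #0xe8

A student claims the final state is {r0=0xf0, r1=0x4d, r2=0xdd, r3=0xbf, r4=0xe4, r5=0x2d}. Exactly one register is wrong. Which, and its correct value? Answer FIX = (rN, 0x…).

[0] flags=0010 → (cmp)
[1] flags=0010 LE?F → skip
[2] flags=0010 EQ?F → skip
[3] flags=1010 → (cmp)
[4] flags=1010 GE?F → skip
[5] flags=1010 VC?T → r5=0xbe
[6] flags=0011 → (cmp)
[7] flags=0011 VC?F → skip
[8] flags=0011 MI?F → skip
[9] flags=0011 CC?F → skip

FIX = (r5, 0xbe)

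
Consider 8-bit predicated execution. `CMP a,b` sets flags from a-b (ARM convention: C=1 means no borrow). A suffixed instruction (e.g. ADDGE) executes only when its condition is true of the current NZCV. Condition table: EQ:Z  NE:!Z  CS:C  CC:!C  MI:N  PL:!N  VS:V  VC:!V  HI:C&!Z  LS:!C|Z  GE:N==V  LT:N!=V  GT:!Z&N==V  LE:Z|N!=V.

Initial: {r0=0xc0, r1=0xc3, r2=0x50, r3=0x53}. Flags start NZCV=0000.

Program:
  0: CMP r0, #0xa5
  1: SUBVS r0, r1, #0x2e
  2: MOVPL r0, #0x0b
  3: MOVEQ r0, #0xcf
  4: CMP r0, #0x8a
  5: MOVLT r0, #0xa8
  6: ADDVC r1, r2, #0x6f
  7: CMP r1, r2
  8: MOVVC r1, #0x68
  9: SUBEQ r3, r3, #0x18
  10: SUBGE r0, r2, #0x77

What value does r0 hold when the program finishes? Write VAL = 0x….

VAL = 0x0b

[0] flags=0010 → (cmp)
[1] flags=0010 VS?F → skip
[2] flags=0010 PL?T → r0=0x0b
[3] flags=0010 EQ?F → skip
[4] flags=1001 → (cmp)
[5] flags=1001 LT?F → skip
[6] flags=1001 VC?F → skip
[7] flags=0011 → (cmp)
[8] flags=0011 VC?F → skip
[9] flags=0011 EQ?F → skip
[10] flags=0011 GE?F → skip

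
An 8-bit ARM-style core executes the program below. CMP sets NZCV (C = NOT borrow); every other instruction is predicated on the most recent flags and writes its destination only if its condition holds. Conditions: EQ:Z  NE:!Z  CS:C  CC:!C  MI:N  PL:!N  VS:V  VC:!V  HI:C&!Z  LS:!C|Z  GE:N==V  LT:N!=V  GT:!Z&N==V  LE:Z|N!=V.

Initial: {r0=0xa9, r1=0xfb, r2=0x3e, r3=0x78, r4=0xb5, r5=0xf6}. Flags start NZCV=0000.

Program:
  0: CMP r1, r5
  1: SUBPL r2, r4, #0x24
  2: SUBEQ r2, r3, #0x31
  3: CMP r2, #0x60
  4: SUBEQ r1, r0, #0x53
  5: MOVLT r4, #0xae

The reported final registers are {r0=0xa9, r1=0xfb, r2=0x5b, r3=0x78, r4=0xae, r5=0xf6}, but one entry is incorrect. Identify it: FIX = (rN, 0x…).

0: ✓ CMP  NZCV=0010
1: ✓ SUBPL  r2←0x91
2: · SUBEQ
3: ✓ CMP  NZCV=0011
4: · SUBEQ
5: ✓ MOVLT  r4←0xae

FIX = (r2, 0x91)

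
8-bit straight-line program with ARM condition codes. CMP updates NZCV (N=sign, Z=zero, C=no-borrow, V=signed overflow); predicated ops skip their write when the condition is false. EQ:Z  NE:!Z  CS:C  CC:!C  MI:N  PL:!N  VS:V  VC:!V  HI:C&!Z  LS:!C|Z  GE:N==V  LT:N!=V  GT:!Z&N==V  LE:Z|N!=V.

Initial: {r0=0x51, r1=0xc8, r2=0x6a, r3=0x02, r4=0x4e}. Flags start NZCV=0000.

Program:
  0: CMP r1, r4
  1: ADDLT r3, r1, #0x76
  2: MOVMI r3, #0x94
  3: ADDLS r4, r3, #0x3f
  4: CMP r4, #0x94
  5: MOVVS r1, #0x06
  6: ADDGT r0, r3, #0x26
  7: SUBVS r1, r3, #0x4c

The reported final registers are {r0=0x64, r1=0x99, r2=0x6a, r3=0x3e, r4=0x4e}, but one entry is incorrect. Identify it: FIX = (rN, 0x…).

0: ✓ CMP  NZCV=0011
1: ✓ ADDLT  r3←0x3e
2: · MOVMI
3: · ADDLS
4: ✓ CMP  NZCV=1001
5: ✓ MOVVS  r1←0x06
6: ✓ ADDGT  r0←0x64
7: ✓ SUBVS  r1←0xf2

FIX = (r1, 0xf2)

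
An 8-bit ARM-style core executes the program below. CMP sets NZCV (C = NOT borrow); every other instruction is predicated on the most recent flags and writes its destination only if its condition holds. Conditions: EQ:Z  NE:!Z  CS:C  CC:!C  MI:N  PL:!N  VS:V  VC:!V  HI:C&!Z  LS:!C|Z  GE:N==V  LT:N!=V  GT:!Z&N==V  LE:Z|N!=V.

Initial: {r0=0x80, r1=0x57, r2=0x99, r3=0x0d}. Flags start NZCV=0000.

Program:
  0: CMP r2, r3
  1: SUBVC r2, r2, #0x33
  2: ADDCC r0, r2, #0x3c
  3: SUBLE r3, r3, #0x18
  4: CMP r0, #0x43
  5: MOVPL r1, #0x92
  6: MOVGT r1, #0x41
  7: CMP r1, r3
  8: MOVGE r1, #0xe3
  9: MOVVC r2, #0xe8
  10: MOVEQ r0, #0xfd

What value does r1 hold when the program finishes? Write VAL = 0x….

VAL = 0x92

[0] flags=1010 → (cmp)
[1] flags=1010 VC?T → r2=0x66
[2] flags=1010 CC?F → skip
[3] flags=1010 LE?T → r3=0xf5
[4] flags=0011 → (cmp)
[5] flags=0011 PL?T → r1=0x92
[6] flags=0011 GT?F → skip
[7] flags=1000 → (cmp)
[8] flags=1000 GE?F → skip
[9] flags=1000 VC?T → r2=0xe8
[10] flags=1000 EQ?F → skip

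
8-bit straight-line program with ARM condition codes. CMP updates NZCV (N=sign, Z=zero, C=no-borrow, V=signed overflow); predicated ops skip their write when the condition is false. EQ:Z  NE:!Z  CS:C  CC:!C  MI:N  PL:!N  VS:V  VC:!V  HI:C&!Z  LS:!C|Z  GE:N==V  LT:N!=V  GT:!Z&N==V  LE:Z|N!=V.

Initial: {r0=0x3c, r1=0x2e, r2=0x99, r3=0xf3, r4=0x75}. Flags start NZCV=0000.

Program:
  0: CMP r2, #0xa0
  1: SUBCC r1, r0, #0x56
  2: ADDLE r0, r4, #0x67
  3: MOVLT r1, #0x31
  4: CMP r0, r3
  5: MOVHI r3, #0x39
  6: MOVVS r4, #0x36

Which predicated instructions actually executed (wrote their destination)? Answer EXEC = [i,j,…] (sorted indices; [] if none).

EXEC = [1,2,3]

[0] flags=1000 → (cmp)
[1] flags=1000 CC?T → r1=0xe6
[2] flags=1000 LE?T → r0=0xdc
[3] flags=1000 LT?T → r1=0x31
[4] flags=1000 → (cmp)
[5] flags=1000 HI?F → skip
[6] flags=1000 VS?F → skip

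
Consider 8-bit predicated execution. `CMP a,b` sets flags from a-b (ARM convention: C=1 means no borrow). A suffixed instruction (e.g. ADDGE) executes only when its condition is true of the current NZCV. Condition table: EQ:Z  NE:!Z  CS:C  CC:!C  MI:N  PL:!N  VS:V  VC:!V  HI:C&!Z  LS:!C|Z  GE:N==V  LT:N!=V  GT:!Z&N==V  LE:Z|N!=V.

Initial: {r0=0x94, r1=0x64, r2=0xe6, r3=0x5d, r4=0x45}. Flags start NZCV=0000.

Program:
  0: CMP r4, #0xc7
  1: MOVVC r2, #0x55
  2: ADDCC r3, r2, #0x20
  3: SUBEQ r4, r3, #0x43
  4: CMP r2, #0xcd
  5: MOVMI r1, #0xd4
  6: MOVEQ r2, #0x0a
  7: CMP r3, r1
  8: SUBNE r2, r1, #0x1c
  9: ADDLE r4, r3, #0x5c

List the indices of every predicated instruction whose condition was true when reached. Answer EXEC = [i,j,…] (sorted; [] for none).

EXEC = [1,2,5,8]

[0] flags=0000 → (cmp)
[1] flags=0000 VC?T → r2=0x55
[2] flags=0000 CC?T → r3=0x75
[3] flags=0000 EQ?F → skip
[4] flags=1001 → (cmp)
[5] flags=1001 MI?T → r1=0xd4
[6] flags=1001 EQ?F → skip
[7] flags=1001 → (cmp)
[8] flags=1001 NE?T → r2=0xb8
[9] flags=1001 LE?F → skip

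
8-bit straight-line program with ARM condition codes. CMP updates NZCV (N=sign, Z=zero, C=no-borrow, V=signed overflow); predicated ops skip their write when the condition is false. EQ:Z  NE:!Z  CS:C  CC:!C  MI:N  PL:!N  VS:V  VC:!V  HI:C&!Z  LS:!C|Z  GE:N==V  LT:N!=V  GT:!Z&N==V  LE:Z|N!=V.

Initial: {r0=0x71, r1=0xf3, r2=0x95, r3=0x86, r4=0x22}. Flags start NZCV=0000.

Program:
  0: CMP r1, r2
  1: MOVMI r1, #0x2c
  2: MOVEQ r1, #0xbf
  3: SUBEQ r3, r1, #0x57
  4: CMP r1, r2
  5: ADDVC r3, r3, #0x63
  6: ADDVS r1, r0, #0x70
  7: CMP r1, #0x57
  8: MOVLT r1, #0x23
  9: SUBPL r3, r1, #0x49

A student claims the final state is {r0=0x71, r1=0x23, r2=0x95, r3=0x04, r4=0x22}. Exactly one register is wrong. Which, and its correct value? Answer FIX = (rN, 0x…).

FIX = (r3, 0xe9)

0: ✓ CMP  NZCV=0010
1: · MOVMI
2: · MOVEQ
3: · SUBEQ
4: ✓ CMP  NZCV=0010
5: ✓ ADDVC  r3←0xe9
6: · ADDVS
7: ✓ CMP  NZCV=1010
8: ✓ MOVLT  r1←0x23
9: · SUBPL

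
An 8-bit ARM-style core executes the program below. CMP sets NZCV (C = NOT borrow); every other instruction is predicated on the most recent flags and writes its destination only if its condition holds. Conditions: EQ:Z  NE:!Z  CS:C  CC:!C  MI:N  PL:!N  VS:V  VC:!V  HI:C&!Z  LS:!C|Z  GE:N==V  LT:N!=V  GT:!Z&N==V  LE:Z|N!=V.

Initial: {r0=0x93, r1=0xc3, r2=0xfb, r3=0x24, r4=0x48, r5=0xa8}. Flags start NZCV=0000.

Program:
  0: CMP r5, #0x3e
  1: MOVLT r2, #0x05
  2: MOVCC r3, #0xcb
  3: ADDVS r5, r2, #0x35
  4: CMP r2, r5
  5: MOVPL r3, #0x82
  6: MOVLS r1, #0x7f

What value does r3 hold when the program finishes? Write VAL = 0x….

0: ✓ CMP  NZCV=0011
1: ✓ MOVLT  r2←0x05
2: · MOVCC
3: ✓ ADDVS  r5←0x3a
4: ✓ CMP  NZCV=1000
5: · MOVPL
6: ✓ MOVLS  r1←0x7f

VAL = 0x24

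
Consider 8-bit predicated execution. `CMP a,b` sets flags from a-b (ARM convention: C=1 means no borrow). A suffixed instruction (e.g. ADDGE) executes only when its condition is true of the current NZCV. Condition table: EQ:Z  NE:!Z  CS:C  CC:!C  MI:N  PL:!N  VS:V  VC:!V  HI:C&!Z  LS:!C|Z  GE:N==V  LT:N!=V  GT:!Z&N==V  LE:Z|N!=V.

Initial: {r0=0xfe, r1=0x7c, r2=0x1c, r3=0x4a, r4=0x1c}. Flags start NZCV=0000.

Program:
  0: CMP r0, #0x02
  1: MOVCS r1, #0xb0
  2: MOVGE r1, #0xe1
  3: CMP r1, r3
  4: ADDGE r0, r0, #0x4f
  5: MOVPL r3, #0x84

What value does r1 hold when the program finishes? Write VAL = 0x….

VAL = 0xb0

0: ✓ CMP  NZCV=1010
1: ✓ MOVCS  r1←0xb0
2: · MOVGE
3: ✓ CMP  NZCV=0011
4: · ADDGE
5: ✓ MOVPL  r3←0x84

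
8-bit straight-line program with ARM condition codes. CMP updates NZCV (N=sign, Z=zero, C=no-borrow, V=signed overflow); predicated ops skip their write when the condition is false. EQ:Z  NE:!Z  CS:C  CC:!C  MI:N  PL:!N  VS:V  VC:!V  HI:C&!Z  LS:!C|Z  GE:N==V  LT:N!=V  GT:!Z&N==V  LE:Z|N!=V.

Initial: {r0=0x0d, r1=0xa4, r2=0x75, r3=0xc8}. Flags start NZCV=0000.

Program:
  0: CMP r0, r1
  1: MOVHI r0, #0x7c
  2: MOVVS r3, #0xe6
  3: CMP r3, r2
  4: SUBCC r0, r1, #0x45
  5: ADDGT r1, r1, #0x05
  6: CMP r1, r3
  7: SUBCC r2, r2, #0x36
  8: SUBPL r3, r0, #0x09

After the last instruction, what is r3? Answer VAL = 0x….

VAL = 0xc8

[0] flags=0000 → (cmp)
[1] flags=0000 HI?F → skip
[2] flags=0000 VS?F → skip
[3] flags=0011 → (cmp)
[4] flags=0011 CC?F → skip
[5] flags=0011 GT?F → skip
[6] flags=1000 → (cmp)
[7] flags=1000 CC?T → r2=0x3f
[8] flags=1000 PL?F → skip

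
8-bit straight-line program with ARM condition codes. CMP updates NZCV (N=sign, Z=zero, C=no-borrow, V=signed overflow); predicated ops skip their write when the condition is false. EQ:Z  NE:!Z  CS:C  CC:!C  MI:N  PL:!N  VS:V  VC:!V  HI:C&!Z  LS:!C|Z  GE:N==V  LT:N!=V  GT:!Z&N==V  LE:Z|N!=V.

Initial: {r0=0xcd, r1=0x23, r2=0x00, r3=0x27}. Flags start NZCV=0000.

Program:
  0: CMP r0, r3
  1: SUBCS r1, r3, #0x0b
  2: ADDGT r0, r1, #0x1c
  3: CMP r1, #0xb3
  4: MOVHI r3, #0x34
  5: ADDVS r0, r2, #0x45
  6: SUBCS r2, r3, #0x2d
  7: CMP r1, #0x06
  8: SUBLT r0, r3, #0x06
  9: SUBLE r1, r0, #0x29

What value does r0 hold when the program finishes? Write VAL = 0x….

[0] flags=1010 → (cmp)
[1] flags=1010 CS?T → r1=0x1c
[2] flags=1010 GT?F → skip
[3] flags=0000 → (cmp)
[4] flags=0000 HI?F → skip
[5] flags=0000 VS?F → skip
[6] flags=0000 CS?F → skip
[7] flags=0010 → (cmp)
[8] flags=0010 LT?F → skip
[9] flags=0010 LE?F → skip

VAL = 0xcd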